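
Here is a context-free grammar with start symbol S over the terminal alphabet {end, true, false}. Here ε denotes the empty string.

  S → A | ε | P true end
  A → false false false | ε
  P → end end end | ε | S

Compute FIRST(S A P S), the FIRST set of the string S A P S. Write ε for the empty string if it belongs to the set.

{ε, end, false, true}

FIRST(A): from A→false false false we get {false}; from A→ε we get {ε}. So FIRST(A) = {ε, false}.
FIRST(S): from S→A we get {ε, false}; from S→ε we get {ε}; from S→P true end we get {end, false, true}. So FIRST(S) = {ε, end, false, true}.
FIRST(P): from P→end end end we get {end}; from P→ε we get {ε}; from P→S we get {ε, end, false, true}. So FIRST(P) = {ε, end, false, true}.
FIRST(S A P S): take FIRST of each symbol in turn, carrying on past any symbol whose FIRST contains ε; result {ε, end, false, true}.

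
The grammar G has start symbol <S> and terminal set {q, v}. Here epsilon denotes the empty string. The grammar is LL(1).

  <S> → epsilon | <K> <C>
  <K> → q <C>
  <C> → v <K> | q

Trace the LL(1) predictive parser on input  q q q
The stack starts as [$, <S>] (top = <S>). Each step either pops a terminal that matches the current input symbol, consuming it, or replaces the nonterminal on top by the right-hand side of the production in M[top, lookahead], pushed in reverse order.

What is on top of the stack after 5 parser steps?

step 1: stack=$ <S>  input=q q q $  — expand <S> → <K> <C>
step 2: stack=$ <C> <K>  input=q q q $  — expand <K> → q <C>
step 3: stack=$ <C> <C> q  input=q q q $  — match q
step 4: stack=$ <C> <C>  input=q q $  — expand <C> → q
step 5: stack=$ <C> q  input=q q $  — match q
Stack after step 5: $ <C> (top = <C>).

<C>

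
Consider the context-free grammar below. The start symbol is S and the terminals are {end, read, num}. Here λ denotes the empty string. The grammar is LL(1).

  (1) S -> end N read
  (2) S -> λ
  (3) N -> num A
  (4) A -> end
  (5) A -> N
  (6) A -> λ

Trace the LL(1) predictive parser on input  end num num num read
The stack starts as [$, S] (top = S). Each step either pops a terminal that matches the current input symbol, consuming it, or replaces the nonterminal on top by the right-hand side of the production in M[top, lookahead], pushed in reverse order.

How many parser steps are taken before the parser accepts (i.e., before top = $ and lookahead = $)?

step 1: stack=$ S  input=end num num num read $  — expand S -> end N read
step 2: stack=$ read N end  input=end num num num read $  — match end
step 3: stack=$ read N  input=num num num read $  — expand N -> num A
step 4: stack=$ read A num  input=num num num read $  — match num
step 5: stack=$ read A  input=num num read $  — expand A -> N
step 6: stack=$ read N  input=num num read $  — expand N -> num A
step 7: stack=$ read A num  input=num num read $  — match num
step 8: stack=$ read A  input=num read $  — expand A -> N
step 9: stack=$ read N  input=num read $  — expand N -> num A
step 10: stack=$ read A num  input=num read $  — match num
step 11: stack=$ read A  input=read $  — expand A -> λ
step 12: stack=$ read  input=read $  — match read
Accept reached after 12 steps.

12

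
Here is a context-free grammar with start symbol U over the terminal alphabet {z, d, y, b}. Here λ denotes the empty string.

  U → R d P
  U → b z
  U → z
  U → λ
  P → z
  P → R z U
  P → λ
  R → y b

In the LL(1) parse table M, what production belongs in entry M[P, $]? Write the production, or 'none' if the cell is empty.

FIRST(R): from R→y b we get {y}. So FIRST(R) = {y}.
FIRST(U): from U→R d P we get {y}; from U→b z we get {b}; from U→z we get {z}; from U→λ we get {λ}. So FIRST(U) = {λ, b, y, z}.
FIRST(P): from P→z we get {z}; from P→R z U we get {y}; from P→λ we get {λ}. So FIRST(P) = {λ, y, z}.
FOLLOW(U) includes $ since U is the start symbol.
FOLLOW(U): in P→R z U, the suffix after U is empty, so FOLLOW(U) ⊇ FOLLOW(P) = {$}. Thus FOLLOW(U) = {$}.
FOLLOW(P): in U→R d P, the suffix after P is empty, so FOLLOW(P) ⊇ FOLLOW(U) = {$}. Thus FOLLOW(P) = {$}.
For P → z: FIRST(z) = {z}, so it goes in M[P, t] for t ∈ {z}.
For P → R z U: FIRST(R z U) = {y}, so it goes in M[P, t] for t ∈ {y}.
For P → λ: FIRST(λ) = {λ}, so it goes in M[P, t] for t ∈ {}; since λ ∈ FIRST, also for every t ∈ FOLLOW(P) = {$}.

P → λ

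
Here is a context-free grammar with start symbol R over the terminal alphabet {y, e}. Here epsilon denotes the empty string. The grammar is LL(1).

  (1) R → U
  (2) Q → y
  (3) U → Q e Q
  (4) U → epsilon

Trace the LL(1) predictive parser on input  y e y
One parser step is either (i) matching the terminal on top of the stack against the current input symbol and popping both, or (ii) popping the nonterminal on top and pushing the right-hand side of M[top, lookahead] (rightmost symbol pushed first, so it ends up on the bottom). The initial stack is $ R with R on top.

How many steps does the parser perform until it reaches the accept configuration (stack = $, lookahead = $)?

     Stack    Input    Action
  1  $ R      y e y $  expand R → U
  2  $ U      y e y $  expand U → Q e Q
  3  $ Q e Q  y e y $  expand Q → y
  4  $ Q e y  y e y $  match y
  5  $ Q e    e y $    match e
  6  $ Q      y $      expand Q → y
  7  $ y      y $      match y
Accept reached after 7 steps.

7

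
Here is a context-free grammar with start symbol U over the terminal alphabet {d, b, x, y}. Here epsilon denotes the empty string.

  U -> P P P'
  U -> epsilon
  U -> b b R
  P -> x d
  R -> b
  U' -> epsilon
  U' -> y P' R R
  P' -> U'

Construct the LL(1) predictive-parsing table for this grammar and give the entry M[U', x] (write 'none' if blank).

none

FIRST(P): from P->x d we get {x}. So FIRST(P) = {x}.
FIRST(R): from R->b we get {b}. So FIRST(R) = {b}.
FIRST(U'): from U'->epsilon we get {epsilon}; from U'->y P' R R we get {y}. So FIRST(U') = {epsilon, y}.
FIRST(U): from U->P P P' we get {x}; from U->epsilon we get {epsilon}; from U->b b R we get {b}. So FIRST(U) = {epsilon, b, x}.
FIRST(P'): from P'->U' we get {epsilon, y}. So FIRST(P') = {epsilon, y}.
FOLLOW(U) includes $ since U is the start symbol.
FOLLOW(P'): in U->P P P', the suffix after P' is empty, so FOLLOW(P') ⊇ FOLLOW(U) = {$}; in U'->y P' R R, P' is followed by R R with FIRST {b}. Thus FOLLOW(P') = {$, b}.
FOLLOW(U'): in P'->U', the suffix after U' is empty, so FOLLOW(U') ⊇ FOLLOW(P') = {$, b}. Thus FOLLOW(U') = {$, b}.
For U' -> epsilon: FIRST(epsilon) = {epsilon}, so it goes in M[U', t] for t ∈ {}; since epsilon ∈ FIRST, also for every t ∈ FOLLOW(U') = {$, b}.
For U' -> y P' R R: FIRST(y P' R R) = {y}, so it goes in M[U', t] for t ∈ {y}.
None of these place a production in M[U', x].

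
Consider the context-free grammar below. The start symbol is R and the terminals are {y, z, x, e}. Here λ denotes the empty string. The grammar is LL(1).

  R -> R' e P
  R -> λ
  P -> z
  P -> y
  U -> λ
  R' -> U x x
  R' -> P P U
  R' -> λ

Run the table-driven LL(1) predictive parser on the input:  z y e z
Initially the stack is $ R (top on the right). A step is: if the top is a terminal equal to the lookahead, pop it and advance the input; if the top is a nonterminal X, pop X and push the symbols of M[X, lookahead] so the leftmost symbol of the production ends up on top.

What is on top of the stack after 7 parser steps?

e

     Stack        Input      Action
  1  $ R          z y e z $  expand R -> R' e P
  2  $ P e R'     z y e z $  expand R' -> P P U
  3  $ P e U P P  z y e z $  expand P -> z
  4  $ P e U P z  z y e z $  match z
  5  $ P e U P    y e z $    expand P -> y
  6  $ P e U y    y e z $    match y
  7  $ P e U      e z $      expand U -> λ
Stack after step 7: $ P e (top = e).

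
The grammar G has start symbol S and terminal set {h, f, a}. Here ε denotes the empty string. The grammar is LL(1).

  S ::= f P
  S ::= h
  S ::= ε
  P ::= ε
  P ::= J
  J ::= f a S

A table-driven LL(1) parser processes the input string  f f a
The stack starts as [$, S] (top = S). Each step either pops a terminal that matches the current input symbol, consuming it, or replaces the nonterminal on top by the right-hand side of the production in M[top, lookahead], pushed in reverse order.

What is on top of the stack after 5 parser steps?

a

step 1: stack=$ S  input=f f a $  — expand S ::= f P
step 2: stack=$ P f  input=f f a $  — match f
step 3: stack=$ P  input=f a $  — expand P ::= J
step 4: stack=$ J  input=f a $  — expand J ::= f a S
step 5: stack=$ S a f  input=f a $  — match f
Stack after step 5: $ S a (top = a).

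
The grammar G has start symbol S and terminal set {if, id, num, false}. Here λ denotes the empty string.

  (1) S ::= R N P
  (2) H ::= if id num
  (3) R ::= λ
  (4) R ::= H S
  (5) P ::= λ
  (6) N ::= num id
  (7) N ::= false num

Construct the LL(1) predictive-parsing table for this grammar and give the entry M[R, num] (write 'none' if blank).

FIRST(H): from H::=if id num we get {if}. So FIRST(H) = {if}.
FIRST(P): from P::=λ we get {λ}. So FIRST(P) = {λ}.
FIRST(N): from N::=num id we get {num}; from N::=false num we get {false}. So FIRST(N) = {false, num}.
FIRST(R): from R::=λ we get {λ}; from R::=H S we get {if}. So FIRST(R) = {λ, if}.
FIRST(S): from S::=R N P we get {false, if, num}. So FIRST(S) = {false, if, num}.
FOLLOW(S) includes $ since S is the start symbol.
FOLLOW(R): in S::=R N P, R is followed by N P with FIRST {false, num}. Thus FOLLOW(R) = {false, num}.
For R ::= λ: FIRST(λ) = {λ}, so it goes in M[R, t] for t ∈ {}; since λ ∈ FIRST, also for every t ∈ FOLLOW(R) = {false, num}.
For R ::= H S: FIRST(H S) = {if}, so it goes in M[R, t] for t ∈ {if}.

R ::= λ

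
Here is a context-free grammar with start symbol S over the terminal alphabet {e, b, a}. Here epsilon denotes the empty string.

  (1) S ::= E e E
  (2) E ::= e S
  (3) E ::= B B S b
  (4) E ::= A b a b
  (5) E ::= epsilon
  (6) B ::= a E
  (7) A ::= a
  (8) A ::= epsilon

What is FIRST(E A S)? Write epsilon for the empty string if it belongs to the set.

FIRST(B): from B::=a E we get {a}. So FIRST(B) = {a}.
FIRST(A): from A::=a we get {a}; from A::=epsilon we get {epsilon}. So FIRST(A) = {epsilon, a}.
FIRST(E): from E::=e S we get {e}; from E::=B B S b we get {a}; from E::=A b a b we get {a, b}; from E::=epsilon we get {epsilon}. So FIRST(E) = {epsilon, a, b, e}.
FIRST(S): from S::=E e E we get {a, b, e}. So FIRST(S) = {a, b, e}.
FIRST(E A S): take FIRST of each symbol in turn, carrying on past any symbol whose FIRST contains epsilon; result {a, b, e}.

{a, b, e}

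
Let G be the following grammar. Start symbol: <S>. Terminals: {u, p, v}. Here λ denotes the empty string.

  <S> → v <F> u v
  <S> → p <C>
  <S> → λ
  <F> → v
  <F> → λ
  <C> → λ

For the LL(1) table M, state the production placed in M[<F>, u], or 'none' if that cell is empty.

FIRST(<S>) = {λ, p, v}
FIRST(<F>) = {λ, v}
FIRST(<C>) = {λ}
FOLLOW(<S>) includes $ since <S> is the start symbol.
FOLLOW(<F>): in <S>→v <F> u v, <F> is followed by u v with FIRST {u}. Thus FOLLOW(<F>) = {u}.
For <F> → v: FIRST(v) = {v}, so it goes in M[<F>, t] for t ∈ {v}.
For <F> → λ: FIRST(λ) = {λ}, so it goes in M[<F>, t] for t ∈ {}; since λ ∈ FIRST, also for every t ∈ FOLLOW(<F>) = {u}.

<F> → λ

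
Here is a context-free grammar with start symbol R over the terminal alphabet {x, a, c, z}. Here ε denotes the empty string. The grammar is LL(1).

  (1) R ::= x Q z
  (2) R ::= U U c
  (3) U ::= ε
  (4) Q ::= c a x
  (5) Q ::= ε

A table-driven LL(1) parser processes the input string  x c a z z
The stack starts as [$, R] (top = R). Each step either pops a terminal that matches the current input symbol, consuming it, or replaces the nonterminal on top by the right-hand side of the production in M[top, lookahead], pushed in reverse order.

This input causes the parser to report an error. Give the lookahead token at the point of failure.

step 1: stack=$ R  input=x c a z z $  — expand R ::= x Q z
step 2: stack=$ z Q x  input=x c a z z $  — match x
step 3: stack=$ z Q  input=c a z z $  — expand Q ::= c a x
step 4: stack=$ z x a c  input=c a z z $  — match c
step 5: stack=$ z x a  input=a z z $  — match a
step 6: stack=$ z x  input=z z $  — error: top is terminal x but lookahead is z

z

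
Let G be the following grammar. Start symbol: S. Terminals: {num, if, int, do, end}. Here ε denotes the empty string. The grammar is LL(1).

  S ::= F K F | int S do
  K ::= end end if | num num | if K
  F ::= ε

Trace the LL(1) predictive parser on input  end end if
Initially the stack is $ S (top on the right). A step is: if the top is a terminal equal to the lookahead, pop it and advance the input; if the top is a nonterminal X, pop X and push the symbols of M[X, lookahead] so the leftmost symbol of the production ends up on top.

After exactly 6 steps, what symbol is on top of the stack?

F

     Stack           Input         Action
  1  $ S             end end if $  expand S ::= F K F
  2  $ F K F         end end if $  expand F ::= ε
  3  $ F K           end end if $  expand K ::= end end if
  4  $ F if end end  end end if $  match end
  5  $ F if end      end if $      match end
  6  $ F if          if $          match if
Stack after step 6: $ F (top = F).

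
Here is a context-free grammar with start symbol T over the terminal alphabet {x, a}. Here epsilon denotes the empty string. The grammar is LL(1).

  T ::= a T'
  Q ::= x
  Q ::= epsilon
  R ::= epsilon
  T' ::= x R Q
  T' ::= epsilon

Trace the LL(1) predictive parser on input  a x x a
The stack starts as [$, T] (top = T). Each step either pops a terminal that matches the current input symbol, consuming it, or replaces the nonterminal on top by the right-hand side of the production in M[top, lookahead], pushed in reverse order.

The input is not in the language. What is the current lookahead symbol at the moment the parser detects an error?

a

step 1: stack=$ T  input=a x x a $  — expand T ::= a T'
step 2: stack=$ T' a  input=a x x a $  — match a
step 3: stack=$ T'  input=x x a $  — expand T' ::= x R Q
step 4: stack=$ Q R x  input=x x a $  — match x
step 5: stack=$ Q R  input=x a $  — expand R ::= epsilon
step 6: stack=$ Q  input=x a $  — expand Q ::= x
step 7: stack=$ x  input=x a $  — match x
step 8: stack=$  input=a $  — error: stack empty but input remains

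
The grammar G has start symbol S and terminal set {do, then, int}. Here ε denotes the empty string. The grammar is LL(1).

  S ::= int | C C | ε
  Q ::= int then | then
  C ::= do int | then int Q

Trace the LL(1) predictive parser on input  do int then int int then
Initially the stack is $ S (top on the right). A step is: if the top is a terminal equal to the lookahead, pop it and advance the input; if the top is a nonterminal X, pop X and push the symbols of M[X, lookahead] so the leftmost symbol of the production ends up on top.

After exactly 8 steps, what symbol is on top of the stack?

step 1: stack=$ S  input=do int then int int then $  — expand S ::= C C
step 2: stack=$ C C  input=do int then int int then $  — expand C ::= do int
step 3: stack=$ C int do  input=do int then int int then $  — match do
step 4: stack=$ C int  input=int then int int then $  — match int
step 5: stack=$ C  input=then int int then $  — expand C ::= then int Q
step 6: stack=$ Q int then  input=then int int then $  — match then
step 7: stack=$ Q int  input=int int then $  — match int
step 8: stack=$ Q  input=int then $  — expand Q ::= int then
Stack after step 8: $ then int (top = int).

int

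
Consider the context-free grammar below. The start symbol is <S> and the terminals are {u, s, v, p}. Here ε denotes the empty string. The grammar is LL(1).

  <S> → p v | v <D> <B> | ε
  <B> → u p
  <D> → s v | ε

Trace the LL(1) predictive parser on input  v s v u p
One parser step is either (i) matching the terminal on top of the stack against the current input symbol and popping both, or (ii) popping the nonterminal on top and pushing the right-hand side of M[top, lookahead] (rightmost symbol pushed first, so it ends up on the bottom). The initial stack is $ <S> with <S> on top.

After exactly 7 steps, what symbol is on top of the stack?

     Stack        Input        Action
  1  $ <S>        v s v u p $  expand <S> → v <D> <B>
  2  $ <B> <D> v  v s v u p $  match v
  3  $ <B> <D>    s v u p $    expand <D> → s v
  4  $ <B> v s    s v u p $    match s
  5  $ <B> v      v u p $      match v
  6  $ <B>        u p $        expand <B> → u p
  7  $ p u        u p $        match u
Stack after step 7: $ p (top = p).

p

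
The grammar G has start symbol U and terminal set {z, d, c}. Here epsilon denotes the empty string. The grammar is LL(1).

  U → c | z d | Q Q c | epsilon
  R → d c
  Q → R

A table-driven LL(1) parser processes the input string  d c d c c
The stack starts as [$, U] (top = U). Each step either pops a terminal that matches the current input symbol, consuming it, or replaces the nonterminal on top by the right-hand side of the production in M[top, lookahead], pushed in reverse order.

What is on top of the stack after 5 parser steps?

Q

step 1: stack=$ U  input=d c d c c $  — expand U → Q Q c
step 2: stack=$ c Q Q  input=d c d c c $  — expand Q → R
step 3: stack=$ c Q R  input=d c d c c $  — expand R → d c
step 4: stack=$ c Q c d  input=d c d c c $  — match d
step 5: stack=$ c Q c  input=c d c c $  — match c
Stack after step 5: $ c Q (top = Q).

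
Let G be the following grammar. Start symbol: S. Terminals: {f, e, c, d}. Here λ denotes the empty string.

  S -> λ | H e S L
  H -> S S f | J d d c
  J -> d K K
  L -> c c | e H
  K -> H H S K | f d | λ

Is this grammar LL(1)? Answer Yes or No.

FIRST(S) = {λ, d, f}
FIRST(H) = {d, f}
FIRST(J) = {d}
FIRST(L) = {c, e}
FIRST(K) = {λ, d, f}
FOLLOW(S) = {$, c, d, e, f}
FOLLOW(H) = {$, c, d, e, f}
FOLLOW(J) = {d}
FOLLOW(L) = {$, c, d, e, f}
FOLLOW(K) = {d, f}
Cell M[H, d] receives both H -> S S f and H -> J d d c — the grammar is not LL(1).

No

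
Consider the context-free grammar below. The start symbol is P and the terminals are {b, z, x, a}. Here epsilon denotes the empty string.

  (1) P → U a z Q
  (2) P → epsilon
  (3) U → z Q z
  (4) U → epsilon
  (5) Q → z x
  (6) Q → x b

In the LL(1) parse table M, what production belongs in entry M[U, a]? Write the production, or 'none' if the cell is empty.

U → epsilon

FIRST(U) = {epsilon, z}
FIRST(Q) = {x, z}
FIRST(P) = {epsilon, a, z}  (via U a z Q)
FOLLOW(P) includes $ since P is the start symbol.
FOLLOW(U): in P→U a z Q, U is followed by a z Q with FIRST {a}. Thus FOLLOW(U) = {a}.
For U → z Q z: FIRST(z Q z) = {z}, so it goes in M[U, t] for t ∈ {z}.
For U → epsilon: FIRST(epsilon) = {epsilon}, so it goes in M[U, t] for t ∈ {}; since epsilon ∈ FIRST, also for every t ∈ FOLLOW(U) = {a}.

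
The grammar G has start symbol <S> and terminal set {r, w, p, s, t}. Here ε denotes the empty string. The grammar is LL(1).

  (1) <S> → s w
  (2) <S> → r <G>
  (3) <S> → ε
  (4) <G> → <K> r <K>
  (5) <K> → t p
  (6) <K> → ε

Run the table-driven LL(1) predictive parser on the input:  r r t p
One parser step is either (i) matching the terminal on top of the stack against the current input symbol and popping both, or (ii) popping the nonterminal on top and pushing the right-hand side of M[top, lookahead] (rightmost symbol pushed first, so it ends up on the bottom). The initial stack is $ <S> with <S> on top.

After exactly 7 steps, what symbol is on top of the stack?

p

step 1: stack=$ <S>  input=r r t p $  — expand <S> → r <G>
step 2: stack=$ <G> r  input=r r t p $  — match r
step 3: stack=$ <G>  input=r t p $  — expand <G> → <K> r <K>
step 4: stack=$ <K> r <K>  input=r t p $  — expand <K> → ε
step 5: stack=$ <K> r  input=r t p $  — match r
step 6: stack=$ <K>  input=t p $  — expand <K> → t p
step 7: stack=$ p t  input=t p $  — match t
Stack after step 7: $ p (top = p).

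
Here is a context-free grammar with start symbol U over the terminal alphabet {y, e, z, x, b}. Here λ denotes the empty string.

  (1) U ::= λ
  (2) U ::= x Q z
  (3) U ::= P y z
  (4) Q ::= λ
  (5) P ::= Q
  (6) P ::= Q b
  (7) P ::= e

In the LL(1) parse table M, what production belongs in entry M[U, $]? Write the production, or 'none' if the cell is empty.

FIRST(Q) = {λ}
FIRST(P) = {λ, b, e}  (via Q, Q b)
FIRST(U) = {λ, b, e, x, y}  (via P y z)
FOLLOW(U) includes $ since U is the start symbol.
FOLLOW(U): U appears on no right-hand side. Thus FOLLOW(U) = {$}.
For U ::= λ: FIRST(λ) = {λ}, so it goes in M[U, t] for t ∈ {}; since λ ∈ FIRST, also for every t ∈ FOLLOW(U) = {$}.
For U ::= x Q z: FIRST(x Q z) = {x}, so it goes in M[U, t] for t ∈ {x}.
For U ::= P y z: FIRST(P y z) = {b, e, y}, so it goes in M[U, t] for t ∈ {b, e, y}.

U ::= λ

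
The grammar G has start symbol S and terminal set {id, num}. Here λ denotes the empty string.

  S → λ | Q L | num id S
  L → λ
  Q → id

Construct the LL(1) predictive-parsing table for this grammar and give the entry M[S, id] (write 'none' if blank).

FIRST(L) = {λ}
FIRST(Q) = {id}
FIRST(S) = {λ, id, num}  (via Q L)
FOLLOW(S) includes $ since S is the start symbol.
FOLLOW(S): in S→num id S, the suffix after S is empty (adds nothing new). Thus FOLLOW(S) = {$}.
For S → λ: FIRST(λ) = {λ}, so it goes in M[S, t] for t ∈ {}; since λ ∈ FIRST, also for every t ∈ FOLLOW(S) = {$}.
For S → Q L: FIRST(Q L) = {id}, so it goes in M[S, t] for t ∈ {id}.
For S → num id S: FIRST(num id S) = {num}, so it goes in M[S, t] for t ∈ {num}.

S → Q L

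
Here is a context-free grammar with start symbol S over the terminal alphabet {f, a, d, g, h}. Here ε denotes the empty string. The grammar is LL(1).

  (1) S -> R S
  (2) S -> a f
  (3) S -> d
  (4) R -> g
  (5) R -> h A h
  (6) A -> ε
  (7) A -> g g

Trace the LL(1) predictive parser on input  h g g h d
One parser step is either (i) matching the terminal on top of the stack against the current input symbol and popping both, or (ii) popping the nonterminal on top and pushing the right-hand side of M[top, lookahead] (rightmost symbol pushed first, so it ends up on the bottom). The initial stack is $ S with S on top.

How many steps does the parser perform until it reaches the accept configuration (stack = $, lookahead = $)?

9

step 1: stack=$ S  input=h g g h d $  — expand S -> R S
step 2: stack=$ S R  input=h g g h d $  — expand R -> h A h
step 3: stack=$ S h A h  input=h g g h d $  — match h
step 4: stack=$ S h A  input=g g h d $  — expand A -> g g
step 5: stack=$ S h g g  input=g g h d $  — match g
step 6: stack=$ S h g  input=g h d $  — match g
step 7: stack=$ S h  input=h d $  — match h
step 8: stack=$ S  input=d $  — expand S -> d
step 9: stack=$ d  input=d $  — match d
Accept reached after 9 steps.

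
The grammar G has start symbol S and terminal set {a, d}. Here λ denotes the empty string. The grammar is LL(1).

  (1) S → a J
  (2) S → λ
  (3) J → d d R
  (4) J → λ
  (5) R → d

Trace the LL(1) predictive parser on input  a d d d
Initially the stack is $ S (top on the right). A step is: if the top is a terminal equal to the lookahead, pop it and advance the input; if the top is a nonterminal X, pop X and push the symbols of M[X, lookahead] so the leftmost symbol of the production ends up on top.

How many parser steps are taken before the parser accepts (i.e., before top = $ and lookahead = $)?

step 1: stack=$ S  input=a d d d $  — expand S → a J
step 2: stack=$ J a  input=a d d d $  — match a
step 3: stack=$ J  input=d d d $  — expand J → d d R
step 4: stack=$ R d d  input=d d d $  — match d
step 5: stack=$ R d  input=d d $  — match d
step 6: stack=$ R  input=d $  — expand R → d
step 7: stack=$ d  input=d $  — match d
Accept reached after 7 steps.

7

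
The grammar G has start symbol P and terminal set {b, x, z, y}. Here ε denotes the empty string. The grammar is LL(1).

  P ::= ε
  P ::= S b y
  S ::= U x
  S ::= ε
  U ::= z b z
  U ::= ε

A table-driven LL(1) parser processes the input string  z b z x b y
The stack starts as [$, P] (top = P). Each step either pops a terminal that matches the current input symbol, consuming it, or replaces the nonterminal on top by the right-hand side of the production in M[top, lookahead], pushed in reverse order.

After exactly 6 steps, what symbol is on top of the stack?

     Stack          Input          Action
  1  $ P            z b z x b y $  expand P ::= S b y
  2  $ y b S        z b z x b y $  expand S ::= U x
  3  $ y b x U      z b z x b y $  expand U ::= z b z
  4  $ y b x z b z  z b z x b y $  match z
  5  $ y b x z b    b z x b y $    match b
  6  $ y b x z      z x b y $      match z
Stack after step 6: $ y b x (top = x).

x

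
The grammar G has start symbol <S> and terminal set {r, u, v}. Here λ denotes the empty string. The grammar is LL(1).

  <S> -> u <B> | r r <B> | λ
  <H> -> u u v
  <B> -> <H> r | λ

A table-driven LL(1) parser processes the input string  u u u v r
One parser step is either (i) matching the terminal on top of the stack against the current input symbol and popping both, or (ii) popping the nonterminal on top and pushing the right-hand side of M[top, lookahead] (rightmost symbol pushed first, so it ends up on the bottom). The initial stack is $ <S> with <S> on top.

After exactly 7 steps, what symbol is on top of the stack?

step 1: stack=$ <S>  input=u u u v r $  — expand <S> -> u <B>
step 2: stack=$ <B> u  input=u u u v r $  — match u
step 3: stack=$ <B>  input=u u v r $  — expand <B> -> <H> r
step 4: stack=$ r <H>  input=u u v r $  — expand <H> -> u u v
step 5: stack=$ r v u u  input=u u v r $  — match u
step 6: stack=$ r v u  input=u v r $  — match u
step 7: stack=$ r v  input=v r $  — match v
Stack after step 7: $ r (top = r).

r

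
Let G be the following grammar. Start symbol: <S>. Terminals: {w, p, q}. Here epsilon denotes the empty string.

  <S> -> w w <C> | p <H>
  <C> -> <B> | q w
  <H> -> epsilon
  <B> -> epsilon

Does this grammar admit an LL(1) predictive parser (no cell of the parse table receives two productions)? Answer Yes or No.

FIRST(<S>) = {p, w}
FIRST(<C>) = {epsilon, q}
FIRST(<H>) = {epsilon}
FIRST(<B>) = {epsilon}
FOLLOW(<S>) = {$}
FOLLOW(<C>) = {$}
FOLLOW(<H>) = {$}
FOLLOW(<B>) = {$}
Each cell of M receives at most one production.

Yes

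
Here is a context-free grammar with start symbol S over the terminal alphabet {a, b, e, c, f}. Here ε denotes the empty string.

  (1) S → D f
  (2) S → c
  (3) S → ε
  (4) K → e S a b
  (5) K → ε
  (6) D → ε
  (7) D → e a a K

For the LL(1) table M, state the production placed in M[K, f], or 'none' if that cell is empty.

FIRST(K) = {ε, e}
FIRST(D) = {ε, e}
FIRST(S) = {ε, c, e, f}  (via D f)
FOLLOW(S) includes $ since S is the start symbol.
FOLLOW(D): in S→D f, D is followed by f with FIRST {f}. Thus FOLLOW(D) = {f}.
FOLLOW(K): in D→e a a K, the suffix after K is empty, so FOLLOW(K) ⊇ FOLLOW(D) = {f}. Thus FOLLOW(K) = {f}.
For K → e S a b: FIRST(e S a b) = {e}, so it goes in M[K, t] for t ∈ {e}.
For K → ε: FIRST(ε) = {ε}, so it goes in M[K, t] for t ∈ {}; since ε ∈ FIRST, also for every t ∈ FOLLOW(K) = {f}.

K → ε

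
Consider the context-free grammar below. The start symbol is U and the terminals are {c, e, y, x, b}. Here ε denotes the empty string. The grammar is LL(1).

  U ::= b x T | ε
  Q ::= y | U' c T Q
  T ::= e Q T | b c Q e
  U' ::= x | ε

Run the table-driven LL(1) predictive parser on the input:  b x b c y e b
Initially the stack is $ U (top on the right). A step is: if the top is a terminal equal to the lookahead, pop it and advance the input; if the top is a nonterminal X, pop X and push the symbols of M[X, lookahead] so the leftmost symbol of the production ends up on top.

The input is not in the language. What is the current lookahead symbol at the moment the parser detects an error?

step 1: stack=$ U  input=b x b c y e b $  — expand U ::= b x T
step 2: stack=$ T x b  input=b x b c y e b $  — match b
step 3: stack=$ T x  input=x b c y e b $  — match x
step 4: stack=$ T  input=b c y e b $  — expand T ::= b c Q e
step 5: stack=$ e Q c b  input=b c y e b $  — match b
step 6: stack=$ e Q c  input=c y e b $  — match c
step 7: stack=$ e Q  input=y e b $  — expand Q ::= y
step 8: stack=$ e y  input=y e b $  — match y
step 9: stack=$ e  input=e b $  — match e
step 10: stack=$  input=b $  — error: stack empty but input remains

b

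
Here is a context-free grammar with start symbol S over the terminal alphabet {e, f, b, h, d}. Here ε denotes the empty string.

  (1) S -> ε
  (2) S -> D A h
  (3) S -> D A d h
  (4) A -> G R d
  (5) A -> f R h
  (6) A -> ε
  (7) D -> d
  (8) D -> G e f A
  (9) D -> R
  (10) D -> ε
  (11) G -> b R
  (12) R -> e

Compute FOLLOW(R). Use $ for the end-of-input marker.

FIRST(G): from G->b R we get {b}. So FIRST(G) = {b}.
FIRST(R): from R->e we get {e}. So FIRST(R) = {e}.
FIRST(A): from A->G R d we get {b}; from A->f R h we get {f}; from A->ε we get {ε}. So FIRST(A) = {ε, b, f}.
FIRST(D): from D->d we get {d}; from D->G e f A we get {b}; from D->R we get {e}; from D->ε we get {ε}. So FIRST(D) = {ε, b, d, e}.
FIRST(S): from S->ε we get {ε}; from S->D A h we get {b, d, e, f, h}; from S->D A d h we get {b, d, e, f}. So FIRST(S) = {ε, b, d, e, f, h}.
FOLLOW(S) includes $ since S is the start symbol.
FOLLOW(S): S appears on no right-hand side. Thus FOLLOW(S) = {$}.
FOLLOW(D): in S->D A h, D is followed by A h with FIRST {b, f, h}; in S->D A d h, D is followed by A d h with FIRST {b, d, f}. Thus FOLLOW(D) = {b, d, f, h}.
FOLLOW(A): in S->D A h, A is followed by h with FIRST {h}; in S->D A d h, A is followed by d h with FIRST {d}; in D->G e f A, the suffix after A is empty, so FOLLOW(A) ⊇ FOLLOW(D) = {b, d, f, h}. Thus FOLLOW(A) = {b, d, f, h}.
FOLLOW(G): in A->G R d, G is followed by R d with FIRST {e}; in D->G e f A, G is followed by e f A with FIRST {e}. Thus FOLLOW(G) = {e}.
FOLLOW(R): in A->G R d, R is followed by d with FIRST {d}; in A->f R h, R is followed by h with FIRST {h}; in D->R, the suffix after R is empty, so FOLLOW(R) ⊇ FOLLOW(D) = {b, d, f, h}; in G->b R, the suffix after R is empty, so FOLLOW(R) ⊇ FOLLOW(G) = {e}. Thus FOLLOW(R) = {b, d, e, f, h}.

{b, d, e, f, h}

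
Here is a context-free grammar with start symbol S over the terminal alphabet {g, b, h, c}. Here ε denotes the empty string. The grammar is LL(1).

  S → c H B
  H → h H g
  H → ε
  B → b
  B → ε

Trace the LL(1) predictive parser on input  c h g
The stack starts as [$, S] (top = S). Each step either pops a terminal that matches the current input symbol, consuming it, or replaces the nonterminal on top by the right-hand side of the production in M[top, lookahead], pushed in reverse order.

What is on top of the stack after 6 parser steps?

     Stack      Input    Action
  1  $ S        c h g $  expand S → c H B
  2  $ B H c    c h g $  match c
  3  $ B H      h g $    expand H → h H g
  4  $ B g H h  h g $    match h
  5  $ B g H    g $      expand H → ε
  6  $ B g      g $      match g
Stack after step 6: $ B (top = B).

B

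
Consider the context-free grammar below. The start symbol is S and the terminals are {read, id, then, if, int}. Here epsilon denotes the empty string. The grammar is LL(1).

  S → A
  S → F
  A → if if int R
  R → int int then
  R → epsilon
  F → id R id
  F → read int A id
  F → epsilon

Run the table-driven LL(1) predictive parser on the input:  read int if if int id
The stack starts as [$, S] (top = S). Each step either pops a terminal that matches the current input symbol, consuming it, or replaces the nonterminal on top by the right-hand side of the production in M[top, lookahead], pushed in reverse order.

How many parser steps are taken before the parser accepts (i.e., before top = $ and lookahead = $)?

10

      Stack             Input                    Action
   1  $ S               read int if if int id $  expand S → F
   2  $ F               read int if if int id $  expand F → read int A id
   3  $ id A int read   read int if if int id $  match read
   4  $ id A int        int if if int id $       match int
   5  $ id A            if if int id $           expand A → if if int R
   6  $ id R int if if  if if int id $           match if
   7  $ id R int if     if int id $              match if
   8  $ id R int        int id $                 match int
   9  $ id R            id $                     expand R → epsilon
  10  $ id              id $                     match id
Accept reached after 10 steps.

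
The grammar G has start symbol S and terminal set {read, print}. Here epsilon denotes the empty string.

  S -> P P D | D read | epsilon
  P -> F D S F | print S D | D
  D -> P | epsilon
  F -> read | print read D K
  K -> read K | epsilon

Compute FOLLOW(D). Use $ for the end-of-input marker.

{$, print, read}

FIRST(F) = {print, read}
FIRST(K) = {epsilon, read}
FIRST(S) = {epsilon, print, read}  (via P P D, D read)
FIRST(P) = {epsilon, print, read}  (via F D S F, D)
FIRST(D) = {epsilon, print, read}  (via P)
FOLLOW(S) includes $ since S is the start symbol.
FOLLOW(S): in P->F D S F, S is followed by F with FIRST {print, read}; in P->print S D, S is followed by D with FIRST {epsilon, print, read}; in P->print S D, the suffix after S is nullable, so FOLLOW(S) ⊇ FOLLOW(P) = {$, print, read}. Thus FOLLOW(S) = {$, print, read}.
FOLLOW(P): in S->P P D (occurrence 1), P is followed by P D with FIRST {epsilon, print, read}; in S->P P D (occurrence 1), the suffix after P is nullable, so FOLLOW(P) ⊇ FOLLOW(S) = {$, print, read}; in S->P P D (occurrence 2), P is followed by D with FIRST {epsilon, print, read}; in S->P P D (occurrence 2), the suffix after P is nullable, so FOLLOW(P) ⊇ FOLLOW(S) = {$, print, read}; in D->P, the suffix after P is empty, so FOLLOW(P) ⊇ FOLLOW(D) = {$, print, read}. Thus FOLLOW(P) = {$, print, read}.
FOLLOW(F): in P->F D S F (occurrence 1), F is followed by D S F with FIRST {print, read}; in P->F D S F (occurrence 2), the suffix after F is empty, so FOLLOW(F) ⊇ FOLLOW(P) = {$, print, read}. Thus FOLLOW(F) = {$, print, read}.
FOLLOW(D): in S->P P D, the suffix after D is empty, so FOLLOW(D) ⊇ FOLLOW(S) = {$, print, read}; in S->D read, D is followed by read with FIRST {read}; in P->F D S F, D is followed by S F with FIRST {print, read}; in P->print S D, the suffix after D is empty, so FOLLOW(D) ⊇ FOLLOW(P) = {$, print, read}; in P->D, the suffix after D is empty, so FOLLOW(D) ⊇ FOLLOW(P) = {$, print, read}; in F->print read D K, D is followed by K with FIRST {epsilon, read}; in F->print read D K, the suffix after D is nullable, so FOLLOW(D) ⊇ FOLLOW(F) = {$, print, read}. Thus FOLLOW(D) = {$, print, read}.
FOLLOW(K): in F->print read D K, the suffix after K is empty, so FOLLOW(K) ⊇ FOLLOW(F) = {$, print, read}; in K->read K, the suffix after K is empty (adds nothing new). Thus FOLLOW(K) = {$, print, read}.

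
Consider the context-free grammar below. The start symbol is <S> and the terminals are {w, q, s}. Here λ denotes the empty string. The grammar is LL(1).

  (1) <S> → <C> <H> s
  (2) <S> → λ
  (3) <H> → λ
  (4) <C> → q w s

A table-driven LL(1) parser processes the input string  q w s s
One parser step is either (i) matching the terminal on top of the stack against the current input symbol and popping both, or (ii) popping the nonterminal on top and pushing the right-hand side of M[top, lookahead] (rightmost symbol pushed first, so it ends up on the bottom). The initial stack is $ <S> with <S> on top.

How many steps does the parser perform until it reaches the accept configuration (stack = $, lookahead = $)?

     Stack          Input      Action
  1  $ <S>          q w s s $  expand <S> → <C> <H> s
  2  $ s <H> <C>    q w s s $  expand <C> → q w s
  3  $ s <H> s w q  q w s s $  match q
  4  $ s <H> s w    w s s $    match w
  5  $ s <H> s      s s $      match s
  6  $ s <H>        s $        expand <H> → λ
  7  $ s            s $        match s
Accept reached after 7 steps.

7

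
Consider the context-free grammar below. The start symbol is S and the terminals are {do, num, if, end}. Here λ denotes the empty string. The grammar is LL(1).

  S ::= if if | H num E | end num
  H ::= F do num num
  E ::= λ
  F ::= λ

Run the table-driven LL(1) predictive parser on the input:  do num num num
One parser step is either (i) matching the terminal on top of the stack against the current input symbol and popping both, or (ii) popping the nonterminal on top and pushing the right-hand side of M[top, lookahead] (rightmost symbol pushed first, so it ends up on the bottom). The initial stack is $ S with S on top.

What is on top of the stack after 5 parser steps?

num

     Stack                 Input             Action
  1  $ S                   do num num num $  expand S ::= H num E
  2  $ E num H             do num num num $  expand H ::= F do num num
  3  $ E num num num do F  do num num num $  expand F ::= λ
  4  $ E num num num do    do num num num $  match do
  5  $ E num num num       num num num $     match num
Stack after step 5: $ E num num (top = num).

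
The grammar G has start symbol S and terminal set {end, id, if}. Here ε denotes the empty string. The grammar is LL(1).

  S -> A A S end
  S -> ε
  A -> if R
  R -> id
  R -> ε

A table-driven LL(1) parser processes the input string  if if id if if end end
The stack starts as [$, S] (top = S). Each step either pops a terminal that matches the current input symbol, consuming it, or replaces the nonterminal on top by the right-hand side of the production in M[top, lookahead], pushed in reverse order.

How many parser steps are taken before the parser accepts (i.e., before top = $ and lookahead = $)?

18

      Stack               Input                     Action
   1  $ S                 if if id if if end end $  expand S -> A A S end
   2  $ end S A A         if if id if if end end $  expand A -> if R
   3  $ end S A R if      if if id if if end end $  match if
   4  $ end S A R         if id if if end end $     expand R -> ε
   5  $ end S A           if id if if end end $     expand A -> if R
   6  $ end S R if        if id if if end end $     match if
   7  $ end S R           id if if end end $        expand R -> id
   8  $ end S id          id if if end end $        match id
   9  $ end S             if if end end $           expand S -> A A S end
  10  $ end end S A A     if if end end $           expand A -> if R
  11  $ end end S A R if  if if end end $           match if
  12  $ end end S A R     if end end $              expand R -> ε
  13  $ end end S A       if end end $              expand A -> if R
  14  $ end end S R if    if end end $              match if
  15  $ end end S R       end end $                 expand R -> ε
  16  $ end end S         end end $                 expand S -> ε
  17  $ end end           end end $                 match end
  18  $ end               end $                     match end
Accept reached after 18 steps.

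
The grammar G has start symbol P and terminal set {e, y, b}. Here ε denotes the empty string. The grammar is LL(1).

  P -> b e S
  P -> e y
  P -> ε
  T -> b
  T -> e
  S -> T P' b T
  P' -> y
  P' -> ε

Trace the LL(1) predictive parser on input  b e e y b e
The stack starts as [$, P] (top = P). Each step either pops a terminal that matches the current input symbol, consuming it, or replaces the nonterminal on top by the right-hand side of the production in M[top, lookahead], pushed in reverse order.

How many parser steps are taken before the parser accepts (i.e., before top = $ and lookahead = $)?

11

step 1: stack=$ P  input=b e e y b e $  — expand P -> b e S
step 2: stack=$ S e b  input=b e e y b e $  — match b
step 3: stack=$ S e  input=e e y b e $  — match e
step 4: stack=$ S  input=e y b e $  — expand S -> T P' b T
step 5: stack=$ T b P' T  input=e y b e $  — expand T -> e
step 6: stack=$ T b P' e  input=e y b e $  — match e
step 7: stack=$ T b P'  input=y b e $  — expand P' -> y
step 8: stack=$ T b y  input=y b e $  — match y
step 9: stack=$ T b  input=b e $  — match b
step 10: stack=$ T  input=e $  — expand T -> e
step 11: stack=$ e  input=e $  — match e
Accept reached after 11 steps.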